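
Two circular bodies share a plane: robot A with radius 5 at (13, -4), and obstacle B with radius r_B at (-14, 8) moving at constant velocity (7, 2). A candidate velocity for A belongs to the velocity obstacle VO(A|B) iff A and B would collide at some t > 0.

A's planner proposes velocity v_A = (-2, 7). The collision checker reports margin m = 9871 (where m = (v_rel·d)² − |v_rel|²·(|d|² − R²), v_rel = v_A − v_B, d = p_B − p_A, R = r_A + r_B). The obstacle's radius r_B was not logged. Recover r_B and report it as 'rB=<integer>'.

m = 9871
d = (-27, 12);  v_rel = (-9, 5),  |v_rel|² = 106
v_rel×d = (-9)·(12) − (5)·(-27) = 27
since m = R²·106 − 27²:  R² = (729 + 9871) / 106 = 100
R = √100 = 10  ⇒  r_B = 10 − 5 = 5

rB=5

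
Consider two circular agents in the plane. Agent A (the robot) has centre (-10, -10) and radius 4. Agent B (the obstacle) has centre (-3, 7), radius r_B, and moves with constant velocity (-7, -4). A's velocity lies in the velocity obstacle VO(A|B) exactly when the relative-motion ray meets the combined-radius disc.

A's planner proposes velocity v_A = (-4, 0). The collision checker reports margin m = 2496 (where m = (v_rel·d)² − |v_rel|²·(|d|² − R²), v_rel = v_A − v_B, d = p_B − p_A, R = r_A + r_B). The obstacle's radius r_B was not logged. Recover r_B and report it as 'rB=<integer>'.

m = 2496
d = (7, 17);  v_rel = (3, 4),  |v_rel|² = 25
v_rel×d = (3)·(17) − (4)·(7) = 23
since m = R²·25 − 23²:  R² = (529 + 2496) / 25 = 121
R = √121 = 11  ⇒  r_B = 11 − 4 = 7

rB=7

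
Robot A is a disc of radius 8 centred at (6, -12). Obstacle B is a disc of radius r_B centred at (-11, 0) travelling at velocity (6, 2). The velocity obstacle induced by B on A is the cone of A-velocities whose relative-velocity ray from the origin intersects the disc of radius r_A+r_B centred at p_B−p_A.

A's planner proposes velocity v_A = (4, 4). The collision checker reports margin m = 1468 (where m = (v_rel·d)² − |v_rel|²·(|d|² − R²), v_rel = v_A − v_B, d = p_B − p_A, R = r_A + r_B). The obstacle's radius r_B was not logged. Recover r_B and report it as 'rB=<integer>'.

m = 1468
d = (-17, 12);  v_rel = (-2, 2),  |v_rel|² = 8
v_rel×d = (-2)·(12) − (2)·(-17) = 10
since m = R²·8 − 10²:  R² = (100 + 1468) / 8 = 196
R = √196 = 14  ⇒  r_B = 14 − 8 = 6

rB=6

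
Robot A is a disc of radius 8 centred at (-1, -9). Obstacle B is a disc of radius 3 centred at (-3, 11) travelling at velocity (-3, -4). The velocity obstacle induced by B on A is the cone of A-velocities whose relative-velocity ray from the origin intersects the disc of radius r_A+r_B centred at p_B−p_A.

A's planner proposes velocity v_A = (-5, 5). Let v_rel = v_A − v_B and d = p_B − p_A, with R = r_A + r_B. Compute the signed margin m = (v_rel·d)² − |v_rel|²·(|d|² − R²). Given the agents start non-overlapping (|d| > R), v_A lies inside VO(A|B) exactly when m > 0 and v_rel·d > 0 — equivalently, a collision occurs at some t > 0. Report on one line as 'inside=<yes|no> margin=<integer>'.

d = (-2, 20),  |d|² = 404;  R = 8+3 = 11,  c = 404−11² = 283
v_rel = (-2, 9),  |v_rel|² = 85;  v_rel·d = (-2)·(-2) + (9)·(20) = 184
85·t² − 368·t + 283 = 0  ⇒  m = 184² − 85·283 = 9801
m = 9801 > 0,  v_rel·d = 184 > 0  ⇒  inside

inside=yes margin=9801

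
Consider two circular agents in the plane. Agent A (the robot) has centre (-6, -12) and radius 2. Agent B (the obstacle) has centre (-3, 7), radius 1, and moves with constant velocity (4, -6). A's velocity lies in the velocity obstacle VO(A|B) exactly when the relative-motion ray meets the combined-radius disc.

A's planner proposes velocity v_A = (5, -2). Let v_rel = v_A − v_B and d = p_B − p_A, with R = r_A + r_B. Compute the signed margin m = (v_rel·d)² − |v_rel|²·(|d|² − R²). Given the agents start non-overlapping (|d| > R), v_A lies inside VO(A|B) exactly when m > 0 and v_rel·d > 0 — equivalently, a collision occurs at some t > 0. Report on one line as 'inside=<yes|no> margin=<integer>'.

d = (3, 19),  |d|² = 370;  R = 2+1 = 3,  c = 370−3² = 361
v_rel = (1, 4),  |v_rel|² = 17;  v_rel·d = (1)·(3) + (4)·(19) = 79
17·t² − 158·t + 361 = 0  ⇒  m = 79² − 17·361 = 104
m = 104 > 0,  v_rel·d = 79 > 0  ⇒  inside

inside=yes margin=104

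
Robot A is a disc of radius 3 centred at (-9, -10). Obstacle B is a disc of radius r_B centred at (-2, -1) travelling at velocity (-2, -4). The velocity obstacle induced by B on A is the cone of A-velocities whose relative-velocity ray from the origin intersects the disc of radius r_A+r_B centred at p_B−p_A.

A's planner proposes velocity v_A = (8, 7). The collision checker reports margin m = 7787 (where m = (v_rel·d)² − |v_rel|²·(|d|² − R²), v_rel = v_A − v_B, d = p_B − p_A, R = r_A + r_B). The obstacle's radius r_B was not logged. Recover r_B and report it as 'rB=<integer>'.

m = 7787
d = (7, 9);  v_rel = (10, 11),  |v_rel|² = 221
v_rel×d = (10)·(9) − (11)·(7) = 13
since m = R²·221 − 13²:  R² = (169 + 7787) / 221 = 36
R = √36 = 6  ⇒  r_B = 6 − 3 = 3

rB=3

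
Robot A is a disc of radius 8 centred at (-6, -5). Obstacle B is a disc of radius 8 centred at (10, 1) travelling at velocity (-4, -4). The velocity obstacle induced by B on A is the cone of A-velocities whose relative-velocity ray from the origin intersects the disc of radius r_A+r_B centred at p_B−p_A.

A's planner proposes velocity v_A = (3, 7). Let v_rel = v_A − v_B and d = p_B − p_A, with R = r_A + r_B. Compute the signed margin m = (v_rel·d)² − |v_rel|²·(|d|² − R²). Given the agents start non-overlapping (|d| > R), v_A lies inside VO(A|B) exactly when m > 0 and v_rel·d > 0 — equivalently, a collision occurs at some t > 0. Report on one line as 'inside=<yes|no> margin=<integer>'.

d = (16, 6),  |d|² = 292;  R = 8+8 = 16,  c = 292−16² = 36
v_rel = (7, 11),  |v_rel|² = 170;  v_rel·d = (7)·(16) + (11)·(6) = 178
170·t² − 356·t + 36 = 0  ⇒  m = 178² − 170·36 = 25564
m = 25564 > 0,  v_rel·d = 178 > 0  ⇒  inside

inside=yes margin=25564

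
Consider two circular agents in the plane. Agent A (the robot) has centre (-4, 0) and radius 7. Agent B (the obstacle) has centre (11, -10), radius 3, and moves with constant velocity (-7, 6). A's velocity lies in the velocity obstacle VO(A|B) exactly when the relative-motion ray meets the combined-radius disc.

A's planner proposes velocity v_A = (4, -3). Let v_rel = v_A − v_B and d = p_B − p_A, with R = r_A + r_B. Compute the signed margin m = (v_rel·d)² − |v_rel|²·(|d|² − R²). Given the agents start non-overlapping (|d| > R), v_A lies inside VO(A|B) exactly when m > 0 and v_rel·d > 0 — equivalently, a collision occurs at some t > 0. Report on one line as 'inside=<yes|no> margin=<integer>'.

d = (15, -10),  |d|² = 325;  R = 7+3 = 10,  c = 325−10² = 225
v_rel = (11, -9),  |v_rel|² = 202;  v_rel·d = (11)·(15) + (-9)·(-10) = 255
202·t² − 510·t + 225 = 0  ⇒  m = 255² − 202·225 = 19575
m = 19575 > 0,  v_rel·d = 255 > 0  ⇒  inside

inside=yes margin=19575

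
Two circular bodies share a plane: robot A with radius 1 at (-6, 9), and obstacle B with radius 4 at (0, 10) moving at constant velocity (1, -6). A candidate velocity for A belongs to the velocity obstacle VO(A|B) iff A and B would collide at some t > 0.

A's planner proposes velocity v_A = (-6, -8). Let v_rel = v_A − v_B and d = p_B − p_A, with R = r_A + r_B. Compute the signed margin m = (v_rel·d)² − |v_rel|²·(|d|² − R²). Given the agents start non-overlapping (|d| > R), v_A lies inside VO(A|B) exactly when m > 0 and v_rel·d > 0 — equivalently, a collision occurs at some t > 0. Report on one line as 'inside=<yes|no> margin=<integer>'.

d = (6, 1),  |d|² = 37;  R = 1+4 = 5,  c = 37−5² = 12
v_rel = (-7, -2),  |v_rel|² = 53;  v_rel·d = (-7)·(6) + (-2)·(1) = -44
53·t² + 88·t + 12 = 0  ⇒  m = (-44)² − 53·12 = 1300
m = 1300 > 0,  v_rel·d = -44 < 0  ⇒  outside

inside=no margin=1300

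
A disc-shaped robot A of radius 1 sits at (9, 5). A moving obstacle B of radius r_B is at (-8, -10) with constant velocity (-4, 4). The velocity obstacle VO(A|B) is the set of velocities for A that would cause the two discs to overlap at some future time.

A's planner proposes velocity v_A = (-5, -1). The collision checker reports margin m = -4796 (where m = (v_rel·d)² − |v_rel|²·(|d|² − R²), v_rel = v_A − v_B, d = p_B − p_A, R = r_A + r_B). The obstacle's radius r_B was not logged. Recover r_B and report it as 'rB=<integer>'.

m = -4796
d = (-17, -15);  v_rel = (-1, -5),  |v_rel|² = 26
v_rel×d = (-1)·(-15) − (-5)·(-17) = -70
since m = R²·26 − (-70)²:  R² = (4900 + -4796) / 26 = 4
R = √4 = 2  ⇒  r_B = 2 − 1 = 1

rB=1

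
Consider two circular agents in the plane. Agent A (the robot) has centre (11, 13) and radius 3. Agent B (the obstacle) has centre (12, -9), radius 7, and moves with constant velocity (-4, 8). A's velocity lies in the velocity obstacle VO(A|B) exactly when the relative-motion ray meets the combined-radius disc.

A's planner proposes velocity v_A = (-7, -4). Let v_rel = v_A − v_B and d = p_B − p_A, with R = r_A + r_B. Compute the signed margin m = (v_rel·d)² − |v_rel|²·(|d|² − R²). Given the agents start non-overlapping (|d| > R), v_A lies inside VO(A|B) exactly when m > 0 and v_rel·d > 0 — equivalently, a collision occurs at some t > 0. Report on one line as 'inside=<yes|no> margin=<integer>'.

d = (1, -22),  |d|² = 485;  R = 3+7 = 10,  c = 485−10² = 385
v_rel = (-3, -12),  |v_rel|² = 153;  v_rel·d = (-3)·(1) + (-12)·(-22) = 261
153·t² − 522·t + 385 = 0  ⇒  m = 261² − 153·385 = 9216
m = 9216 > 0,  v_rel·d = 261 > 0  ⇒  inside

inside=yes margin=9216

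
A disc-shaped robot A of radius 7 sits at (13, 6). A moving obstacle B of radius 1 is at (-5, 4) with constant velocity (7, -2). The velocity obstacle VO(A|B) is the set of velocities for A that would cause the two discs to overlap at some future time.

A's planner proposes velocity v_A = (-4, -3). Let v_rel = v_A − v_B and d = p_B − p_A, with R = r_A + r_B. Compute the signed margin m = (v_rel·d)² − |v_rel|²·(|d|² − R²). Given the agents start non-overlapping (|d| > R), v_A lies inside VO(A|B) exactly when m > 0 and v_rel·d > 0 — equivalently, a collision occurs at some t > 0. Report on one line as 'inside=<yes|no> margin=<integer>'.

d = (-18, -2),  |d|² = 328;  R = 7+1 = 8,  c = 328−8² = 264
v_rel = (-11, -1),  |v_rel|² = 122;  v_rel·d = (-11)·(-18) + (-1)·(-2) = 200
122·t² − 400·t + 264 = 0  ⇒  m = 200² − 122·264 = 7792
m = 7792 > 0,  v_rel·d = 200 > 0  ⇒  inside

inside=yes margin=7792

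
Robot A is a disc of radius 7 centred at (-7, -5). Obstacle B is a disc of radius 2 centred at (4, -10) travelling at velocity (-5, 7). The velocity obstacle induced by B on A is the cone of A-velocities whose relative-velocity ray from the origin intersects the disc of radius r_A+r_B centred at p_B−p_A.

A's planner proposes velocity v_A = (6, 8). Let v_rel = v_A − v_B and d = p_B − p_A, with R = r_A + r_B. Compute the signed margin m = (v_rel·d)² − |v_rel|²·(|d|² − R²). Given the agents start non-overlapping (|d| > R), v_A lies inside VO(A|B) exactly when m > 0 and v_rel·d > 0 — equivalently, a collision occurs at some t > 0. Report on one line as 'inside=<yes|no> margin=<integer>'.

d = (11, -5),  |d|² = 146;  R = 7+2 = 9,  c = 146−9² = 65
v_rel = (11, 1),  |v_rel|² = 122;  v_rel·d = (11)·(11) + (1)·(-5) = 116
122·t² − 232·t + 65 = 0  ⇒  m = 116² − 122·65 = 5526
m = 5526 > 0,  v_rel·d = 116 > 0  ⇒  inside

inside=yes margin=5526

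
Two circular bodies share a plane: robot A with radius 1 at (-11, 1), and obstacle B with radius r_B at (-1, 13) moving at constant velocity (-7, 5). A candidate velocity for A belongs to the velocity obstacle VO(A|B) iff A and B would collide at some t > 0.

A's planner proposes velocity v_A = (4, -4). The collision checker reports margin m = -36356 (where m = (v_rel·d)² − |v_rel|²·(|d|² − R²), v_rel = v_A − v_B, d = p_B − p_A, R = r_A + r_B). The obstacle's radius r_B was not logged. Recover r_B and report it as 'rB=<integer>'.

m = -36356
d = (10, 12);  v_rel = (11, -9),  |v_rel|² = 202
v_rel×d = (11)·(12) − (-9)·(10) = 222
since m = R²·202 − 222²:  R² = (49284 + -36356) / 202 = 64
R = √64 = 8  ⇒  r_B = 8 − 1 = 7

rB=7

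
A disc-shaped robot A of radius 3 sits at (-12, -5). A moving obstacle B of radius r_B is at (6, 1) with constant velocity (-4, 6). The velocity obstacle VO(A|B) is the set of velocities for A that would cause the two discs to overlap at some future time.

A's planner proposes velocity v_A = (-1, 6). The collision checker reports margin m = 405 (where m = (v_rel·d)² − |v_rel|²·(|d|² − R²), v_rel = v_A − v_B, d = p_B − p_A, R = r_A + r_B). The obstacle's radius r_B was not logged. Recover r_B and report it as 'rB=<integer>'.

m = 405
d = (18, 6);  v_rel = (3, 0),  |v_rel|² = 9
v_rel×d = (3)·(6) − (0)·(18) = 18
since m = R²·9 − 18²:  R² = (324 + 405) / 9 = 81
R = √81 = 9  ⇒  r_B = 9 − 3 = 6

rB=6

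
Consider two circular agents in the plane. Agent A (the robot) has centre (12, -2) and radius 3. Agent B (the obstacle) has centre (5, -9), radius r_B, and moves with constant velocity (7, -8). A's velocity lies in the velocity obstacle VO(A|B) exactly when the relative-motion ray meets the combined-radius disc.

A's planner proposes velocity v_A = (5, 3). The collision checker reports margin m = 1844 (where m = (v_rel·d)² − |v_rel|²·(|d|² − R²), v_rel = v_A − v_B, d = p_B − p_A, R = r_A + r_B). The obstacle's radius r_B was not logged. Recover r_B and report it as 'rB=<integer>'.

m = 1844
d = (-7, -7);  v_rel = (-2, 11),  |v_rel|² = 125
v_rel×d = (-2)·(-7) − (11)·(-7) = 91
since m = R²·125 − 91²:  R² = (8281 + 1844) / 125 = 81
R = √81 = 9  ⇒  r_B = 9 − 3 = 6

rB=6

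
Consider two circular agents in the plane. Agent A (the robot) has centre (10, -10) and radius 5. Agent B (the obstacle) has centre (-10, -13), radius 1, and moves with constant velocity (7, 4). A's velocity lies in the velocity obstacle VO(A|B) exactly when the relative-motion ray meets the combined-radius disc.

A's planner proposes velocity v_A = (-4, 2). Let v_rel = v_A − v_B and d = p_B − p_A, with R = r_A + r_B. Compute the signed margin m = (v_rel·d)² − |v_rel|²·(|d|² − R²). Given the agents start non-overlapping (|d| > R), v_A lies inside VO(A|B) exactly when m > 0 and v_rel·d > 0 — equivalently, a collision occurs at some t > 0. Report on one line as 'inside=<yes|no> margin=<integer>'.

d = (-20, -3),  |d|² = 409;  R = 5+1 = 6,  c = 409−6² = 373
v_rel = (-11, -2),  |v_rel|² = 125;  v_rel·d = (-11)·(-20) + (-2)·(-3) = 226
125·t² − 452·t + 373 = 0  ⇒  m = 226² − 125·373 = 4451
m = 4451 > 0,  v_rel·d = 226 > 0  ⇒  inside

inside=yes margin=4451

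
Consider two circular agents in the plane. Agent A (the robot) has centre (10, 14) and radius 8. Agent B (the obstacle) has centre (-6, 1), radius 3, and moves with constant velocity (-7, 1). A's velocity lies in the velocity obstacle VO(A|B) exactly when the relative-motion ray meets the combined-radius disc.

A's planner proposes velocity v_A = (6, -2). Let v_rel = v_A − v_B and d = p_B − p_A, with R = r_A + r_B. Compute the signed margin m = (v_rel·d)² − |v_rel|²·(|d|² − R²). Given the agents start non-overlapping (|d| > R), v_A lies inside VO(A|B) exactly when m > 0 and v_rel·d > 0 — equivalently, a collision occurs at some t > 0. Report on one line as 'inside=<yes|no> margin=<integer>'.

d = (-16, -13),  |d|² = 425;  R = 8+3 = 11,  c = 425−11² = 304
v_rel = (13, -3),  |v_rel|² = 178;  v_rel·d = (13)·(-16) + (-3)·(-13) = -169
178·t² + 338·t + 304 = 0  ⇒  m = (-169)² − 178·304 = -25551
m = -25551 < 0,  v_rel·d = -169 < 0  ⇒  outside

inside=no margin=-25551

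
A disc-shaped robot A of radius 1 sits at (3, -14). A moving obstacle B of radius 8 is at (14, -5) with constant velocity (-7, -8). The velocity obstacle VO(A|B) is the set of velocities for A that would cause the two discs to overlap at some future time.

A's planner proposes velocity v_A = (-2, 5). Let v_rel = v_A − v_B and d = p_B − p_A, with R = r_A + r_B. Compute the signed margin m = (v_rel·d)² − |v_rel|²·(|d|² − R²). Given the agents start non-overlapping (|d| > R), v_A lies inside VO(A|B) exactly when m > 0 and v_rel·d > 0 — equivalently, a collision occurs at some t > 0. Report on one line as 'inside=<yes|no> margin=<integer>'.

d = (11, 9),  |d|² = 202;  R = 1+8 = 9,  c = 202−9² = 121
v_rel = (5, 13),  |v_rel|² = 194;  v_rel·d = (5)·(11) + (13)·(9) = 172
194·t² − 344·t + 121 = 0  ⇒  m = 172² − 194·121 = 6110
m = 6110 > 0,  v_rel·d = 172 > 0  ⇒  inside

inside=yes margin=6110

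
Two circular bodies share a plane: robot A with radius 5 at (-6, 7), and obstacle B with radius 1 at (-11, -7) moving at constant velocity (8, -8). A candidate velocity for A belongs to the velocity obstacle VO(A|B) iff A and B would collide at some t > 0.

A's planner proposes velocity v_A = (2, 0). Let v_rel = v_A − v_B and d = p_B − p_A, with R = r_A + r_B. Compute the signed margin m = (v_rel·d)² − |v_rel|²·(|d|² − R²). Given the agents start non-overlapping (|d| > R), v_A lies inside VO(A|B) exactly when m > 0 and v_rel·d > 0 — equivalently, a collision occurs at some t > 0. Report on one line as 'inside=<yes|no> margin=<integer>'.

d = (-5, -14),  |d|² = 221;  R = 5+1 = 6,  c = 221−6² = 185
v_rel = (-6, 8),  |v_rel|² = 100;  v_rel·d = (-6)·(-5) + (8)·(-14) = -82
100·t² + 164·t + 185 = 0  ⇒  m = (-82)² − 100·185 = -11776
m = -11776 < 0,  v_rel·d = -82 < 0  ⇒  outside

inside=no margin=-11776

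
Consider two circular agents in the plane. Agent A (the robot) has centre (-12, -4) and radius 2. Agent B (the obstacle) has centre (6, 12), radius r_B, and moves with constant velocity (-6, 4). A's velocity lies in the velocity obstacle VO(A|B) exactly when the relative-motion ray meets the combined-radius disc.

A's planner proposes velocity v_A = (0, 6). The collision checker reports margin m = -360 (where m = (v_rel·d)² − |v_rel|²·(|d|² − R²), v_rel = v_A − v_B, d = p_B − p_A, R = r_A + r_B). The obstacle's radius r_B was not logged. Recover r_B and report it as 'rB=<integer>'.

m = -360
d = (18, 16);  v_rel = (6, 2),  |v_rel|² = 40
v_rel×d = (6)·(16) − (2)·(18) = 60
since m = R²·40 − 60²:  R² = (3600 + -360) / 40 = 81
R = √81 = 9  ⇒  r_B = 9 − 2 = 7

rB=7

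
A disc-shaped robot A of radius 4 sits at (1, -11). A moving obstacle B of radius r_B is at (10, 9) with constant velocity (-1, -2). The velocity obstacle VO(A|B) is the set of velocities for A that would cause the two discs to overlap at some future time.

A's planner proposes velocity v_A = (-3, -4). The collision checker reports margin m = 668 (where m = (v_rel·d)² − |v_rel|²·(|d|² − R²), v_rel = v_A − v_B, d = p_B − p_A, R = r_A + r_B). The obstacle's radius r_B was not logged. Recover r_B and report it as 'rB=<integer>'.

m = 668
d = (9, 20);  v_rel = (-2, -2),  |v_rel|² = 8
v_rel×d = (-2)·(20) − (-2)·(9) = -22
since m = R²·8 − (-22)²:  R² = (484 + 668) / 8 = 144
R = √144 = 12  ⇒  r_B = 12 − 4 = 8

rB=8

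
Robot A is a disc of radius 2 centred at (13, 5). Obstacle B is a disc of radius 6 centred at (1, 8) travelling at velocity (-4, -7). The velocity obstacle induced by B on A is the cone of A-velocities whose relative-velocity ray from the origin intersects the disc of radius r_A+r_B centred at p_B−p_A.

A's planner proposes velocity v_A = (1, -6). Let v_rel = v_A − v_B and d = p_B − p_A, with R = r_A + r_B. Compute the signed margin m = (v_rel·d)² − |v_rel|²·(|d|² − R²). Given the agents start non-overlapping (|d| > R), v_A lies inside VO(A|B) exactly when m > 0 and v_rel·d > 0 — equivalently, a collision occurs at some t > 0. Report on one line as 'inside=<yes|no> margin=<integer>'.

d = (-12, 3),  |d|² = 153;  R = 2+6 = 8,  c = 153−8² = 89
v_rel = (5, 1),  |v_rel|² = 26;  v_rel·d = (5)·(-12) + (1)·(3) = -57
26·t² + 114·t + 89 = 0  ⇒  m = (-57)² − 26·89 = 935
m = 935 > 0,  v_rel·d = -57 < 0  ⇒  outside

inside=no margin=935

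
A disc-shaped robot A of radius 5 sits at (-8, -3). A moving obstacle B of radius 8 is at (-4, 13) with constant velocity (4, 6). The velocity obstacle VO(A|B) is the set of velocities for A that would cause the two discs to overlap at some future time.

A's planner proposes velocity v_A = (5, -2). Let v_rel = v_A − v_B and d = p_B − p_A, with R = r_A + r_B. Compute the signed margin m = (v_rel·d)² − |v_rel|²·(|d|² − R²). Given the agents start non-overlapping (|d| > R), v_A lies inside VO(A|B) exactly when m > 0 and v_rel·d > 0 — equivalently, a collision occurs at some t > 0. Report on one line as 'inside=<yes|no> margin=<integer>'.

d = (4, 16),  |d|² = 272;  R = 5+8 = 13,  c = 272−13² = 103
v_rel = (1, -8),  |v_rel|² = 65;  v_rel·d = (1)·(4) + (-8)·(16) = -124
65·t² + 248·t + 103 = 0  ⇒  m = (-124)² − 65·103 = 8681
m = 8681 > 0,  v_rel·d = -124 < 0  ⇒  outside

inside=no margin=8681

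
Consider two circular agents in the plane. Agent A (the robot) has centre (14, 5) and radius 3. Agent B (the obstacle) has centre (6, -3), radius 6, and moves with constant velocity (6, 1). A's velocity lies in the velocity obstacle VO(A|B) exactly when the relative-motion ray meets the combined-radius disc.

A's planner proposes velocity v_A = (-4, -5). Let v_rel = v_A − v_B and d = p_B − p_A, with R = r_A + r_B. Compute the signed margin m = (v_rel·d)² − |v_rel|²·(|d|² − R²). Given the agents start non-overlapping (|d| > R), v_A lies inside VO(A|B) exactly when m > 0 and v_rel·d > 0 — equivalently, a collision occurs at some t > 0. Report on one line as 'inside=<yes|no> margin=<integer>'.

d = (-8, -8),  |d|² = 128;  R = 3+6 = 9,  c = 128−9² = 47
v_rel = (-10, -6),  |v_rel|² = 136;  v_rel·d = (-10)·(-8) + (-6)·(-8) = 128
136·t² − 256·t + 47 = 0  ⇒  m = 128² − 136·47 = 9992
m = 9992 > 0,  v_rel·d = 128 > 0  ⇒  inside

inside=yes margin=9992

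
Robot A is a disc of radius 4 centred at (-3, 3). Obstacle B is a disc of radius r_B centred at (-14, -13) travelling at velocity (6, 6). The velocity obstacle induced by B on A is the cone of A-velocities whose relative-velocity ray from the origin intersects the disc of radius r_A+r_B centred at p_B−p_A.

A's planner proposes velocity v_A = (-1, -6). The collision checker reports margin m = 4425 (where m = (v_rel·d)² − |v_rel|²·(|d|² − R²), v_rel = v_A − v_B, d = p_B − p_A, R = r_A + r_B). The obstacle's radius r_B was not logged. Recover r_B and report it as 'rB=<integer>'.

m = 4425
d = (-11, -16);  v_rel = (-7, -12),  |v_rel|² = 193
v_rel×d = (-7)·(-16) − (-12)·(-11) = -20
since m = R²·193 − (-20)²:  R² = (400 + 4425) / 193 = 25
R = √25 = 5  ⇒  r_B = 5 − 4 = 1

rB=1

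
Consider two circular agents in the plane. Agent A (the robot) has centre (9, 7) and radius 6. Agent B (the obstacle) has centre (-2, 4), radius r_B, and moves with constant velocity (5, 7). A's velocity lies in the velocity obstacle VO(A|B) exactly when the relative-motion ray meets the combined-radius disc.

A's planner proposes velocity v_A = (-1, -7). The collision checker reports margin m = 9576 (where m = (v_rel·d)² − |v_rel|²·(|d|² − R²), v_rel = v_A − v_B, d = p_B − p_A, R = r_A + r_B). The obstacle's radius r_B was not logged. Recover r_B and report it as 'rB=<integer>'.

m = 9576
d = (-11, -3);  v_rel = (-6, -14),  |v_rel|² = 232
v_rel×d = (-6)·(-3) − (-14)·(-11) = -136
since m = R²·232 − (-136)²:  R² = (18496 + 9576) / 232 = 121
R = √121 = 11  ⇒  r_B = 11 − 6 = 5

rB=5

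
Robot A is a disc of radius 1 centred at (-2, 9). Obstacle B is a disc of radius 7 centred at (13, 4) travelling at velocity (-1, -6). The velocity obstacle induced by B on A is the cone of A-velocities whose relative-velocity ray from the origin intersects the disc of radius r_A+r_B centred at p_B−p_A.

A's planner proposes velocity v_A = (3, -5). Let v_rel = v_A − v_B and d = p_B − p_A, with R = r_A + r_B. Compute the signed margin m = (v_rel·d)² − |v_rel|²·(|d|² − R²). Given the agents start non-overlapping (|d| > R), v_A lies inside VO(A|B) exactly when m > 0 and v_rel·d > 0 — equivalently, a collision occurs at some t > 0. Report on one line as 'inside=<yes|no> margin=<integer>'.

d = (15, -5),  |d|² = 250;  R = 1+7 = 8,  c = 250−8² = 186
v_rel = (4, 1),  |v_rel|² = 17;  v_rel·d = (4)·(15) + (1)·(-5) = 55
17·t² − 110·t + 186 = 0  ⇒  m = 55² − 17·186 = -137
m = -137 < 0,  v_rel·d = 55 > 0  ⇒  outside

inside=no margin=-137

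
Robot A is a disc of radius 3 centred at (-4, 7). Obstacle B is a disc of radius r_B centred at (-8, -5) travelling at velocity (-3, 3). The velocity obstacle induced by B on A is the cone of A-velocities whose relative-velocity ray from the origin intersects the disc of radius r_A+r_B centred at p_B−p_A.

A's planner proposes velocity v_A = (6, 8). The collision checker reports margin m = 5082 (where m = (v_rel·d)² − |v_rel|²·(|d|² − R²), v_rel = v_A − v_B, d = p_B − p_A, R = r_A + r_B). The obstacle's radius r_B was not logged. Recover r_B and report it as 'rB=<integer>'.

m = 5082
d = (-4, -12);  v_rel = (9, 5),  |v_rel|² = 106
v_rel×d = (9)·(-12) − (5)·(-4) = -88
since m = R²·106 − (-88)²:  R² = (7744 + 5082) / 106 = 121
R = √121 = 11  ⇒  r_B = 11 − 3 = 8

rB=8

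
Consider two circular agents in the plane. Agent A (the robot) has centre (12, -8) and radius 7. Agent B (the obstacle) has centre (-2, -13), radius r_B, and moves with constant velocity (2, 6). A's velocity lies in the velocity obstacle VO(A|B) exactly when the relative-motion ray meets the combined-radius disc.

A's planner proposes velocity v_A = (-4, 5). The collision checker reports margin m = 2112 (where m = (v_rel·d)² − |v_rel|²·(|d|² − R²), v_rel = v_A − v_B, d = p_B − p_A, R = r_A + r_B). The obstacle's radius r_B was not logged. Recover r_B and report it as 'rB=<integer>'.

m = 2112
d = (-14, -5);  v_rel = (-6, -1),  |v_rel|² = 37
v_rel×d = (-6)·(-5) − (-1)·(-14) = 16
since m = R²·37 − 16²:  R² = (256 + 2112) / 37 = 64
R = √64 = 8  ⇒  r_B = 8 − 7 = 1

rB=1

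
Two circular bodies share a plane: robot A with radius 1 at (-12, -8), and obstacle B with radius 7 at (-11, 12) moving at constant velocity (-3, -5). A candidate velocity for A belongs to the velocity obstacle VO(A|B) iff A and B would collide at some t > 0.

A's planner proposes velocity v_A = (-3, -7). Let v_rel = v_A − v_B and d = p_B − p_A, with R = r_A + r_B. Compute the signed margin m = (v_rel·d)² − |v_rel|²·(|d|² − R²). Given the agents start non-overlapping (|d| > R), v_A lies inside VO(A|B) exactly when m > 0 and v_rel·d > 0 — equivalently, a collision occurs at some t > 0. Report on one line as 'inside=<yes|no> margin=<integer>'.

d = (1, 20),  |d|² = 401;  R = 1+7 = 8,  c = 401−8² = 337
v_rel = (0, -2),  |v_rel|² = 4;  v_rel·d = (0)·(1) + (-2)·(20) = -40
4·t² + 80·t + 337 = 0  ⇒  m = (-40)² − 4·337 = 252
m = 252 > 0,  v_rel·d = -40 < 0  ⇒  outside

inside=no margin=252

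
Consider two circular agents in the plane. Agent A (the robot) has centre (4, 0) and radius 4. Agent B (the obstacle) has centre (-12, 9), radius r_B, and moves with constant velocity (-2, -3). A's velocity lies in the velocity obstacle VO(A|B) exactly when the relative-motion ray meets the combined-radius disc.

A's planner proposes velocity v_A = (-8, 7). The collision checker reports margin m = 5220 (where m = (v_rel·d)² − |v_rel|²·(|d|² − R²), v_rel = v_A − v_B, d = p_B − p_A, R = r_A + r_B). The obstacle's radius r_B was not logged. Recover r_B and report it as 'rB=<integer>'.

m = 5220
d = (-16, 9);  v_rel = (-6, 10),  |v_rel|² = 136
v_rel×d = (-6)·(9) − (10)·(-16) = 106
since m = R²·136 − 106²:  R² = (11236 + 5220) / 136 = 121
R = √121 = 11  ⇒  r_B = 11 − 4 = 7

rB=7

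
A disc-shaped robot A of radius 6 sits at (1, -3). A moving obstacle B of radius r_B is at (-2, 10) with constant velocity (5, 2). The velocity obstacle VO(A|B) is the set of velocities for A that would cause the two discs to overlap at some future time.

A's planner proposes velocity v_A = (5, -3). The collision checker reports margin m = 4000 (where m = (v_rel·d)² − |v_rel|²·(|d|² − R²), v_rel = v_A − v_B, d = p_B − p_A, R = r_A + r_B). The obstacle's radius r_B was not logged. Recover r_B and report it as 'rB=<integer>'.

m = 4000
d = (-3, 13);  v_rel = (0, -5),  |v_rel|² = 25
v_rel×d = (0)·(13) − (-5)·(-3) = -15
since m = R²·25 − (-15)²:  R² = (225 + 4000) / 25 = 169
R = √169 = 13  ⇒  r_B = 13 − 6 = 7

rB=7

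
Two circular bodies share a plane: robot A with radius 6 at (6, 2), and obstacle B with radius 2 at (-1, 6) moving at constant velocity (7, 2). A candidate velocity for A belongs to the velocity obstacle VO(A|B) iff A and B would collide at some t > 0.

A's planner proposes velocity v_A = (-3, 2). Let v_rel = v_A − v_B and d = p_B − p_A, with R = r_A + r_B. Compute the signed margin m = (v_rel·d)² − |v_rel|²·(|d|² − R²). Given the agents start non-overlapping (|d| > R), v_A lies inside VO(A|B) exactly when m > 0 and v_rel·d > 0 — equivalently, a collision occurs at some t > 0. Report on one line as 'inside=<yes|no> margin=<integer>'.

d = (-7, 4),  |d|² = 65;  R = 6+2 = 8,  c = 65−8² = 1
v_rel = (-10, 0),  |v_rel|² = 100;  v_rel·d = (-10)·(-7) + (0)·(4) = 70
100·t² − 140·t + 1 = 0  ⇒  m = 70² − 100·1 = 4800
m = 4800 > 0,  v_rel·d = 70 > 0  ⇒  inside

inside=yes margin=4800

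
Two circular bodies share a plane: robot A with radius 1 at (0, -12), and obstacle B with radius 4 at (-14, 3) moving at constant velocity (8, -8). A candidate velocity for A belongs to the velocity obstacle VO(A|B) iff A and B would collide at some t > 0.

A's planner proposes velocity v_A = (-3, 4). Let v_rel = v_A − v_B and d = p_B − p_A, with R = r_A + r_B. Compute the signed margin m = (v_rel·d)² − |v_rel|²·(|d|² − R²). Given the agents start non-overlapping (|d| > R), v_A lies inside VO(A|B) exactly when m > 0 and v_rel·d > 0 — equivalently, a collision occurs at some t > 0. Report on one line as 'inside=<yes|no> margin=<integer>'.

d = (-14, 15),  |d|² = 421;  R = 1+4 = 5,  c = 421−5² = 396
v_rel = (-11, 12),  |v_rel|² = 265;  v_rel·d = (-11)·(-14) + (12)·(15) = 334
265·t² − 668·t + 396 = 0  ⇒  m = 334² − 265·396 = 6616
m = 6616 > 0,  v_rel·d = 334 > 0  ⇒  inside

inside=yes margin=6616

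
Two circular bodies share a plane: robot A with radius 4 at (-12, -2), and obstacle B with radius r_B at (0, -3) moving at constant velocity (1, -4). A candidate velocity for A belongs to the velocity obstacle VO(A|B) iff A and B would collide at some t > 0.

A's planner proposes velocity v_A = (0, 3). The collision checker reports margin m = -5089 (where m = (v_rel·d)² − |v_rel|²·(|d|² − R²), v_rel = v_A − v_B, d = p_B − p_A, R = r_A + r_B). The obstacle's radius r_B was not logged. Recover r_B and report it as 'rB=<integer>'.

m = -5089
d = (12, -1);  v_rel = (-1, 7),  |v_rel|² = 50
v_rel×d = (-1)·(-1) − (7)·(12) = -83
since m = R²·50 − (-83)²:  R² = (6889 + -5089) / 50 = 36
R = √36 = 6  ⇒  r_B = 6 − 4 = 2

rB=2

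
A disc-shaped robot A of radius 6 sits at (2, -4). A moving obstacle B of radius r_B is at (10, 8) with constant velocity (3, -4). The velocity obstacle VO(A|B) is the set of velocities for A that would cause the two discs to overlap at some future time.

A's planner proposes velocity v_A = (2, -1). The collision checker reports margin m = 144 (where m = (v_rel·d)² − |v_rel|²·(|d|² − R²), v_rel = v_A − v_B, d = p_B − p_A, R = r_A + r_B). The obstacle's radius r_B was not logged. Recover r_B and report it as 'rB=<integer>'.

m = 144
d = (8, 12);  v_rel = (-1, 3),  |v_rel|² = 10
v_rel×d = (-1)·(12) − (3)·(8) = -36
since m = R²·10 − (-36)²:  R² = (1296 + 144) / 10 = 144
R = √144 = 12  ⇒  r_B = 12 − 6 = 6

rB=6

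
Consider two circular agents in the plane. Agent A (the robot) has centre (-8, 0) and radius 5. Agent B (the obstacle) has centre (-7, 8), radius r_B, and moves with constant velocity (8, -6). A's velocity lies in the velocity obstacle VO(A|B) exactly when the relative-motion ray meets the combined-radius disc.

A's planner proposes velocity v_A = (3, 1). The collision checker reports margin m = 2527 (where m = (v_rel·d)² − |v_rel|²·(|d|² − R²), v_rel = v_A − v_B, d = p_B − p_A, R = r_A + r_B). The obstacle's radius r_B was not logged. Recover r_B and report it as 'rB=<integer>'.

m = 2527
d = (1, 8);  v_rel = (-5, 7),  |v_rel|² = 74
v_rel×d = (-5)·(8) − (7)·(1) = -47
since m = R²·74 − (-47)²:  R² = (2209 + 2527) / 74 = 64
R = √64 = 8  ⇒  r_B = 8 − 5 = 3

rB=3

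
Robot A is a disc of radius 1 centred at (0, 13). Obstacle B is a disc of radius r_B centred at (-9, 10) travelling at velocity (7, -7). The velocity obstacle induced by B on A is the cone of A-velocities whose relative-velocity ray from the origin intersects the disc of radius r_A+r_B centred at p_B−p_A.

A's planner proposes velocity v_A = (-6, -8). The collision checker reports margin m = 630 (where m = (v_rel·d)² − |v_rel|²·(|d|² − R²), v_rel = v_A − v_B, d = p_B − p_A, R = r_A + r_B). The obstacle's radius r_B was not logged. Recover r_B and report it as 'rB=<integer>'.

m = 630
d = (-9, -3);  v_rel = (-13, -1),  |v_rel|² = 170
v_rel×d = (-13)·(-3) − (-1)·(-9) = 30
since m = R²·170 − 30²:  R² = (900 + 630) / 170 = 9
R = √9 = 3  ⇒  r_B = 3 − 1 = 2

rB=2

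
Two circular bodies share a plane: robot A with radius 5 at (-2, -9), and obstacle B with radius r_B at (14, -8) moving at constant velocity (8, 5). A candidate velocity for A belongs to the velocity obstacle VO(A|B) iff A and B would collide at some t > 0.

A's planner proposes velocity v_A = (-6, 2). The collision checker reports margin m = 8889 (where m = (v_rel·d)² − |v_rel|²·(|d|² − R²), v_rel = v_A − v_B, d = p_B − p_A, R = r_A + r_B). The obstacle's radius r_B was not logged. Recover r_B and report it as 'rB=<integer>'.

m = 8889
d = (16, 1);  v_rel = (-14, -3),  |v_rel|² = 205
v_rel×d = (-14)·(1) − (-3)·(16) = 34
since m = R²·205 − 34²:  R² = (1156 + 8889) / 205 = 49
R = √49 = 7  ⇒  r_B = 7 − 5 = 2

rB=2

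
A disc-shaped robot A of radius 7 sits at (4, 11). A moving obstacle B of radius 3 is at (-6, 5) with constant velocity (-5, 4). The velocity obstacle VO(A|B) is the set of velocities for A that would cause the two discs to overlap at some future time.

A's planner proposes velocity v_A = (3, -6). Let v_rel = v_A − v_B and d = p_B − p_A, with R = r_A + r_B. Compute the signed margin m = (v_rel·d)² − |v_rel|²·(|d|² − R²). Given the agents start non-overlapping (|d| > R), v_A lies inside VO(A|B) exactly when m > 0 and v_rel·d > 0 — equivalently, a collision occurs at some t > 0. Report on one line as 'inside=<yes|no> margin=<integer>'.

d = (-10, -6),  |d|² = 136;  R = 7+3 = 10,  c = 136−10² = 36
v_rel = (8, -10),  |v_rel|² = 164;  v_rel·d = (8)·(-10) + (-10)·(-6) = -20
164·t² + 40·t + 36 = 0  ⇒  m = (-20)² − 164·36 = -5504
m = -5504 < 0,  v_rel·d = -20 < 0  ⇒  outside

inside=no margin=-5504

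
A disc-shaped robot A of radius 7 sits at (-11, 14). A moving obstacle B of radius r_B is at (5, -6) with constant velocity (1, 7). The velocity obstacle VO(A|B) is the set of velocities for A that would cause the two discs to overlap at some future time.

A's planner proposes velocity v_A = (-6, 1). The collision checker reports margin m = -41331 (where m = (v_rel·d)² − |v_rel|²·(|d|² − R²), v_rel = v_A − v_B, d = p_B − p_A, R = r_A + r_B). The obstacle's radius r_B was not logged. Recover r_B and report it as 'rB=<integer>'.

m = -41331
d = (16, -20);  v_rel = (-7, -6),  |v_rel|² = 85
v_rel×d = (-7)·(-20) − (-6)·(16) = 236
since m = R²·85 − 236²:  R² = (55696 + -41331) / 85 = 169
R = √169 = 13  ⇒  r_B = 13 − 7 = 6

rB=6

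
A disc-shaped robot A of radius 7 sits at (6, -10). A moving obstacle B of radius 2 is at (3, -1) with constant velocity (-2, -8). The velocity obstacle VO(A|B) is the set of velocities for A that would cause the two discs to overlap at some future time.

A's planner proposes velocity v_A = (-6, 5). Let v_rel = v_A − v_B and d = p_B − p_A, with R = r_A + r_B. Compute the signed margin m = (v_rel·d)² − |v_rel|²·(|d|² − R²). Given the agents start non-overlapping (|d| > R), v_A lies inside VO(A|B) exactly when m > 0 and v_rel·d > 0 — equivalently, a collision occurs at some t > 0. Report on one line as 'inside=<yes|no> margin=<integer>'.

d = (-3, 9),  |d|² = 90;  R = 7+2 = 9,  c = 90−9² = 9
v_rel = (-4, 13),  |v_rel|² = 185;  v_rel·d = (-4)·(-3) + (13)·(9) = 129
185·t² − 258·t + 9 = 0  ⇒  m = 129² − 185·9 = 14976
m = 14976 > 0,  v_rel·d = 129 > 0  ⇒  inside

inside=yes margin=14976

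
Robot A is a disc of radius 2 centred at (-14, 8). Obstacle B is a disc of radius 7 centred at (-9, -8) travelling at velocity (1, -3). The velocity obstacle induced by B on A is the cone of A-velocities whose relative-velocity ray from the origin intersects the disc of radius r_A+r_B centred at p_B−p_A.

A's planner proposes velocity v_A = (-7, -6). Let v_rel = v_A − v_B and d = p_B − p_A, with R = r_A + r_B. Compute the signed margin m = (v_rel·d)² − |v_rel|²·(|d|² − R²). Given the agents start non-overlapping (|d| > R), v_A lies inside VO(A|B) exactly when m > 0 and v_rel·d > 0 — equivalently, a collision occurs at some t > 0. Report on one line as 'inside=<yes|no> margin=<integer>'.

d = (5, -16),  |d|² = 281;  R = 2+7 = 9,  c = 281−9² = 200
v_rel = (-8, -3),  |v_rel|² = 73;  v_rel·d = (-8)·(5) + (-3)·(-16) = 8
73·t² − 16·t + 200 = 0  ⇒  m = 8² − 73·200 = -14536
m = -14536 < 0,  v_rel·d = 8 > 0  ⇒  outside

inside=no margin=-14536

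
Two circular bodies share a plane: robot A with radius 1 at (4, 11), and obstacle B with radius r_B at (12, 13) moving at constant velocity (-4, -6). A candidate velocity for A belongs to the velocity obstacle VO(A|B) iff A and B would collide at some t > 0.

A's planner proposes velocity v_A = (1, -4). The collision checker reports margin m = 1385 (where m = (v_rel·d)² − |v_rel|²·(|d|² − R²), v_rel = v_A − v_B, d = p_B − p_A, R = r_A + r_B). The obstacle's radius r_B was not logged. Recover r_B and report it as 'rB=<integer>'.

m = 1385
d = (8, 2);  v_rel = (5, 2),  |v_rel|² = 29
v_rel×d = (5)·(2) − (2)·(8) = -6
since m = R²·29 − (-6)²:  R² = (36 + 1385) / 29 = 49
R = √49 = 7  ⇒  r_B = 7 − 1 = 6

rB=6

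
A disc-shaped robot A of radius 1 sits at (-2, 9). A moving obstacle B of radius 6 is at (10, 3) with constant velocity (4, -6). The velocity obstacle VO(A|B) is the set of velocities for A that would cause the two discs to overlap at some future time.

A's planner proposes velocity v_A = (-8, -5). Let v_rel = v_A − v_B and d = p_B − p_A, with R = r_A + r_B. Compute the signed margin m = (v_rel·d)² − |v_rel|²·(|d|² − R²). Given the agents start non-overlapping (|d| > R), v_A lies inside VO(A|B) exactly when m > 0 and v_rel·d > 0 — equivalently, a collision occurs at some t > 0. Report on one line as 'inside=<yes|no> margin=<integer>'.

d = (12, -6),  |d|² = 180;  R = 1+6 = 7,  c = 180−7² = 131
v_rel = (-12, 1),  |v_rel|² = 145;  v_rel·d = (-12)·(12) + (1)·(-6) = -150
145·t² + 300·t + 131 = 0  ⇒  m = (-150)² − 145·131 = 3505
m = 3505 > 0,  v_rel·d = -150 < 0  ⇒  outside

inside=no margin=3505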